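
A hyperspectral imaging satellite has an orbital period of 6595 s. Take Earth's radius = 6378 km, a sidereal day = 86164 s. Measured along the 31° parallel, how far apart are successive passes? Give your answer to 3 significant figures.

2630 km

Node shift per orbit = (6595.0/86164) × 360° = 27.55°.
Equatorial spacing = 27.55 × 111.3 km/° = 3067 km.
At 31° latitude, spacing = 3067 × cos(31°) = 2629 km.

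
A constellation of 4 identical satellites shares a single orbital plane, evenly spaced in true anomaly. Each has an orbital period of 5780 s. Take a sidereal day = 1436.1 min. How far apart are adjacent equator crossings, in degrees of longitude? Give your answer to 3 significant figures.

Single-satellite node shift = (5780.0/86166) × 360° = 24.15°.
With 4 satellites evenly phased, successive equator crossings are 24.15/4 = 6.037° apart.

6.04°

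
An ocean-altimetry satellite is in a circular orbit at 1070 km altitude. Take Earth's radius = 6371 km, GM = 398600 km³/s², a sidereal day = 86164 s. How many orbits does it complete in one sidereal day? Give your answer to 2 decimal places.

Semi-major axis a = 6371 + 1070 = 7441 km. Period T = 2π√(a³/μ) = 2π√(7441³/398600) = 6387.9 s = 106.47 min.
Orbits per sidereal day = 86164 / 6387.9 = 13.489.

13.49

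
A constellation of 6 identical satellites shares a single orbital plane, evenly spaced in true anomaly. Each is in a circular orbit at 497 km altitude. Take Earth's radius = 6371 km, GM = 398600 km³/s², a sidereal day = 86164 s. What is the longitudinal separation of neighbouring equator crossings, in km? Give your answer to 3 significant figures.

Semi-major axis a = 6371 + 497 = 6868 km. Period T = 2π√(a³/μ) = 2π√(6868³/398600) = 5664.4 s = 94.41 min.
Single-satellite node shift = (5664.4/86164) × 360° = 23.67°.
With 6 satellites evenly phased, successive equator crossings are 23.67/6 = 3.944° apart.
That is 3.944 × 111.2 = 439 km at the equator.

439 km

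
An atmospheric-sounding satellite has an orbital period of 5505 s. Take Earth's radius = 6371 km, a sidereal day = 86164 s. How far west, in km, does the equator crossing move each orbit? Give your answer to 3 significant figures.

2560 km

During one orbit Earth rotates (5505.0 / 86164) × 360° = 23.00°.
At the equator that is 23.00° × (2π·6371/360) km/° = 23.00 × 111.2 = 2558 km.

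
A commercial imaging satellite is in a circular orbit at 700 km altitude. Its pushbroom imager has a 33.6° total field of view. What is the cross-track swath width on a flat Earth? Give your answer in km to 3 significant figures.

Half-angle = 33.6°/2 = 16.8°.
Swath width ≈ 2h·tan(θ/2) = 2 × 700 × tan(16.8°) = 422.7 km.

423 km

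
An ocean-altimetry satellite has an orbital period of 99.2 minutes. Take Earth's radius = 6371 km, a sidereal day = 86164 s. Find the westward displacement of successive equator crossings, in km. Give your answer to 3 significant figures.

2770 km

T = 99.2 min = 5952.0 s.
During one orbit Earth rotates (5952.0 / 86164) × 360° = 24.87°.
At the equator that is 24.87° × (2π·6371/360) km/° = 24.87 × 111.2 = 2765 km.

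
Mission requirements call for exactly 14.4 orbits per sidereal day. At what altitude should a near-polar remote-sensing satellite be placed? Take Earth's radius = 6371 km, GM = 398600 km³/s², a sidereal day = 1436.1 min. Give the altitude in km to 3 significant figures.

Required period T = 86166 / 14.4 = 5983.8 s.
From T = 2π√(a³/μ): a = (μ T²/4π²)^(1/3) = (398600 × 5983.8² / 4π²)^(1/3) = 7124 km.
Altitude h = a − R = 7124 − 6371 = 753 km.

753 km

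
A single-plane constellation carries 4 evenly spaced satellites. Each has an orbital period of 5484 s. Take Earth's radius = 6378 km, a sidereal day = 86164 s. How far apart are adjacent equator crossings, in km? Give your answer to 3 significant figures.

638 km

Single-satellite node shift = (5484.0/86164) × 360° = 22.91°.
With 4 satellites evenly phased, successive equator crossings are 22.91/4 = 5.728° apart.
That is 5.728 × 111.3 = 638 km at the equator.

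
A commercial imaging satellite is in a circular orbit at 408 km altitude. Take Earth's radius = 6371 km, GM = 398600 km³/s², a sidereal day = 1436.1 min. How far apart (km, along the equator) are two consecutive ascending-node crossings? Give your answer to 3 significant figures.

Semi-major axis a = 6371 + 408 = 6779 km. Period T = 2π√(a³/μ) = 2π√(6779³/398600) = 5554.7 s = 92.58 min.
During one orbit Earth rotates (5554.7 / 86166) × 360° = 23.21°.
At the equator that is 23.21° × (2π·6371/360) km/° = 23.21 × 111.2 = 2581 km.

2580 km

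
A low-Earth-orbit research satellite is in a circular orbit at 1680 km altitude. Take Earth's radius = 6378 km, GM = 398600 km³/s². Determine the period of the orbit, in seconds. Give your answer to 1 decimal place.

7198.7 seconds

Semi-major axis a = 6378 + 1680 = 8058 km. Period T = 2π√(a³/μ) = 2π√(8058³/398600) = 7198.7 s = 119.98 min.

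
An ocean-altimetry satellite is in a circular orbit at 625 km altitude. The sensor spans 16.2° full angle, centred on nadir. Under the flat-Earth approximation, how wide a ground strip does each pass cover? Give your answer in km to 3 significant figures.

178 km

Half-angle = 16.2°/2 = 8.1°.
Swath width ≈ 2h·tan(θ/2) = 2 × 625 × tan(8.1°) = 177.9 km.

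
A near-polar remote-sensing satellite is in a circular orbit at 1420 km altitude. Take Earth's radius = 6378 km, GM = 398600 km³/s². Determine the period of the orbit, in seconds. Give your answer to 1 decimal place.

6853.1 seconds

Semi-major axis a = 6378 + 1420 = 7798 km. Period T = 2π√(a³/μ) = 2π√(7798³/398600) = 6853.1 s = 114.22 min.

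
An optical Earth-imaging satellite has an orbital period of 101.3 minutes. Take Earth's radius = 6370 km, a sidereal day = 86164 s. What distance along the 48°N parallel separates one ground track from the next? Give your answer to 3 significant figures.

T = 101.3 min = 6078.0 s.
Node shift per orbit = (6078.0/86164) × 360° = 25.39°.
Equatorial spacing = 25.39 × 111.2 km/° = 2823 km.
At 48° latitude, spacing = 2823 × cos(48°) = 1889 km.

1890 km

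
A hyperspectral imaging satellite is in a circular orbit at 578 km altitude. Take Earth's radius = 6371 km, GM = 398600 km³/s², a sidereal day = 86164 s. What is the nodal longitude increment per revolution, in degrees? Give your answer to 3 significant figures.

24.1°

Semi-major axis a = 6371 + 578 = 6949 km. Period T = 2π√(a³/μ) = 2π√(6949³/398600) = 5764.9 s = 96.08 min.
During one orbit Earth rotates (5764.9 / 86164) × 360° = 24.09°.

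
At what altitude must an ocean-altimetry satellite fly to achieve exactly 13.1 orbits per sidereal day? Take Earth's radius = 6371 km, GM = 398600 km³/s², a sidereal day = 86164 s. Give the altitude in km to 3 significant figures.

Required period T = 86164 / 13.1 = 6577.4 s.
From T = 2π√(a³/μ): a = (μ T²/4π²)^(1/3) = (398600 × 6577.4² / 4π²)^(1/3) = 7587 km.
Altitude h = a − R = 7587 − 6371 = 1216 km.

1220 km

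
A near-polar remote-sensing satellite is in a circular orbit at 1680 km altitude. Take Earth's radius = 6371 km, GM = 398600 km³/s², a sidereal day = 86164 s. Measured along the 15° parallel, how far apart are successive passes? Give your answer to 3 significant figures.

Semi-major axis a = 6371 + 1680 = 8051 km. Period T = 2π√(a³/μ) = 2π√(8051³/398600) = 7189.3 s = 119.82 min.
Node shift per orbit = (7189.3/86164) × 360° = 30.04°.
Equatorial spacing = 30.04 × 111.2 km/° = 3340 km.
At 15° latitude, spacing = 3340 × cos(15°) = 3226 km.

3230 km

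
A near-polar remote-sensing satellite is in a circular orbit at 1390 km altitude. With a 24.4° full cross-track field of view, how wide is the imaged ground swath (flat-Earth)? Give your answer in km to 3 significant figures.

601 km

Half-angle = 24.4°/2 = 12.2°.
Swath width ≈ 2h·tan(θ/2) = 2 × 1390 × tan(12.2°) = 601.1 km.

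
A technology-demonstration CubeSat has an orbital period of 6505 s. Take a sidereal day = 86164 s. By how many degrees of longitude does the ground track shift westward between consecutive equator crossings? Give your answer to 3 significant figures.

27.2°

During one orbit Earth rotates (6505.0 / 86164) × 360° = 27.18°.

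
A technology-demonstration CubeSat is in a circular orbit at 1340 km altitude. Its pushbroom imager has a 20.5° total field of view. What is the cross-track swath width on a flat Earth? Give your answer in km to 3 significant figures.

485 km

Half-angle = 20.5°/2 = 10.25°.
Swath width ≈ 2h·tan(θ/2) = 2 × 1340 × tan(10.25°) = 484.6 km.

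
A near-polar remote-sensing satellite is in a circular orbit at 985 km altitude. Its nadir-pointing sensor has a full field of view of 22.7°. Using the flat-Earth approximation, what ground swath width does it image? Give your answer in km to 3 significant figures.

Half-angle = 22.7°/2 = 11.35°.
Swath width ≈ 2h·tan(θ/2) = 2 × 985 × tan(11.35°) = 395.4 km.

395 km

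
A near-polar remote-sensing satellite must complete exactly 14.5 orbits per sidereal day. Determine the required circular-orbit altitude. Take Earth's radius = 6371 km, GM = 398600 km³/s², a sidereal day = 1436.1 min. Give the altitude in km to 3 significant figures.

Required period T = 86166 / 14.5 = 5942.5 s.
From T = 2π√(a³/μ): a = (μ T²/4π²)^(1/3) = (398600 × 5942.5² / 4π²)^(1/3) = 7091 km.
Altitude h = a − R = 7091 − 6371 = 720 km.

720 km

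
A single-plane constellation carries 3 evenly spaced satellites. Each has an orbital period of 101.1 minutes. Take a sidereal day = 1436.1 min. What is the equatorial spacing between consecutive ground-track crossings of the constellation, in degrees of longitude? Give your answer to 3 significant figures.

8.45°

T = 101.1 min = 6066.0 s.
Single-satellite node shift = (6066.0/86166) × 360° = 25.34°.
With 3 satellites evenly phased, successive equator crossings are 25.34/3 = 8.448° apart.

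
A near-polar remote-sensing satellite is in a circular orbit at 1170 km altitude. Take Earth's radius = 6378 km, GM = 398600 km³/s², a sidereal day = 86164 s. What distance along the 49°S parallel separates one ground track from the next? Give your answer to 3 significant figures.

1990 km

Semi-major axis a = 6378 + 1170 = 7548 km. Period T = 2π√(a³/μ) = 2π√(7548³/398600) = 6526.2 s = 108.77 min.
Node shift per orbit = (6526.2/86164) × 360° = 27.27°.
Equatorial spacing = 27.27 × 111.3 km/° = 3035 km.
At 49° latitude, spacing = 3035 × cos(49°) = 1991 km.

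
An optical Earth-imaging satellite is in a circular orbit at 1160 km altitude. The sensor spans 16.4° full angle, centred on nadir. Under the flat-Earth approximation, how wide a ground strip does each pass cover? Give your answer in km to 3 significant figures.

334 km

Half-angle = 16.4°/2 = 8.2°.
Swath width ≈ 2h·tan(θ/2) = 2 × 1160 × tan(8.2°) = 334.3 km.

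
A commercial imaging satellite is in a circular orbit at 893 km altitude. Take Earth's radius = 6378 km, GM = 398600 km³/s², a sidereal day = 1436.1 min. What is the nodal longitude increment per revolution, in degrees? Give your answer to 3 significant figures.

Semi-major axis a = 6378 + 893 = 7271 km. Period T = 2π√(a³/μ) = 2π√(7271³/398600) = 6170.2 s = 102.84 min.
During one orbit Earth rotates (6170.2 / 86166) × 360° = 25.78°.

25.8°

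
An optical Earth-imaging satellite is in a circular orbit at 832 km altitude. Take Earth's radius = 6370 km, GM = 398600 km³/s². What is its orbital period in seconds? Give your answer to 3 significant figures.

6080 seconds

Semi-major axis a = 6370 + 832 = 7202 km. Period T = 2π√(a³/μ) = 2π√(7202³/398600) = 6082.6 s = 101.38 min.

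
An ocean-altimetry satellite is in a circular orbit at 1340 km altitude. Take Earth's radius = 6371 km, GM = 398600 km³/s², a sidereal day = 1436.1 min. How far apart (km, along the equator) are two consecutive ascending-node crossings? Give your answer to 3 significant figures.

3130 km

Semi-major axis a = 6371 + 1340 = 7711 km. Period T = 2π√(a³/μ) = 2π√(7711³/398600) = 6738.7 s = 112.31 min.
During one orbit Earth rotates (6738.7 / 86166) × 360° = 28.15°.
At the equator that is 28.15° × (2π·6371/360) km/° = 28.15 × 111.2 = 3131 km.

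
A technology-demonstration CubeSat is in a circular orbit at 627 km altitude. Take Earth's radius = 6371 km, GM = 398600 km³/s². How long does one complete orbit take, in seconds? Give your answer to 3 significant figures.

Semi-major axis a = 6371 + 627 = 6998 km. Period T = 2π√(a³/μ) = 2π√(6998³/398600) = 5826.0 s = 97.10 min.

5830 seconds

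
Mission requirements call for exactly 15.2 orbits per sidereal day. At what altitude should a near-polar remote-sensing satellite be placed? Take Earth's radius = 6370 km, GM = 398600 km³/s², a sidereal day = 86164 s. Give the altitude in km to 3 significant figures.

501 km

Required period T = 86164 / 15.2 = 5668.7 s.
From T = 2π√(a³/μ): a = (μ T²/4π²)^(1/3) = (398600 × 5668.7² / 4π²)^(1/3) = 6871 km.
Altitude h = a − R = 6871 − 6370 = 501 km.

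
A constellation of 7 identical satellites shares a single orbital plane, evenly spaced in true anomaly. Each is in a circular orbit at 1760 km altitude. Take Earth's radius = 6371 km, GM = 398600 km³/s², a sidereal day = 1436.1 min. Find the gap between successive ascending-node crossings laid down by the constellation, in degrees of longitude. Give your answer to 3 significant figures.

4.36°

Semi-major axis a = 6371 + 1760 = 8131 km. Period T = 2π√(a³/μ) = 2π√(8131³/398600) = 7296.7 s = 121.61 min.
Single-satellite node shift = (7296.7/86166) × 360° = 30.49°.
With 7 satellites evenly phased, successive equator crossings are 30.49/7 = 4.355° apart.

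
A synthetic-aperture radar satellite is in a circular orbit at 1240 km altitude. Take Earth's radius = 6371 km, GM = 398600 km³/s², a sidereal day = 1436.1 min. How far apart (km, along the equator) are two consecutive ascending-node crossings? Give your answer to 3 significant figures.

3070 km

Semi-major axis a = 6371 + 1240 = 7611 km. Period T = 2π√(a³/μ) = 2π√(7611³/398600) = 6608.1 s = 110.13 min.
During one orbit Earth rotates (6608.1 / 86166) × 360° = 27.61°.
At the equator that is 27.61° × (2π·6371/360) km/° = 27.61 × 111.2 = 3070 km.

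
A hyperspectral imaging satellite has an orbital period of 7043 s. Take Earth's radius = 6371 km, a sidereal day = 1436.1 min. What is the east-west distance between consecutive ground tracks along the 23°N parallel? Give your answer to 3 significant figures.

3010 km

Node shift per orbit = (7043.0/86166) × 360° = 29.43°.
Equatorial spacing = 29.43 × 111.2 km/° = 3272 km.
At 23° latitude, spacing = 3272 × cos(23°) = 3012 km.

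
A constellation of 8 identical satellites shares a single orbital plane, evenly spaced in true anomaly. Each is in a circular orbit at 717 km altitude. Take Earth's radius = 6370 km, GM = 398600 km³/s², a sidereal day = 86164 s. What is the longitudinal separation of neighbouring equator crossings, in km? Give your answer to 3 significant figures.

Semi-major axis a = 6370 + 717 = 7087 km. Period T = 2π√(a³/μ) = 2π√(7087³/398600) = 5937.5 s = 98.96 min.
Single-satellite node shift = (5937.5/86164) × 360° = 24.81°.
With 8 satellites evenly phased, successive equator crossings are 24.81/8 = 3.101° apart.
That is 3.101 × 111.2 = 345 km at the equator.

345 km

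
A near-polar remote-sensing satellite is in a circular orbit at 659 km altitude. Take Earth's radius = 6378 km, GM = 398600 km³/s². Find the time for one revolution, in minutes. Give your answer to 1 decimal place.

Semi-major axis a = 6378 + 659 = 7037 km. Period T = 2π√(a³/μ) = 2π√(7037³/398600) = 5874.8 s = 97.91 min.

97.9 min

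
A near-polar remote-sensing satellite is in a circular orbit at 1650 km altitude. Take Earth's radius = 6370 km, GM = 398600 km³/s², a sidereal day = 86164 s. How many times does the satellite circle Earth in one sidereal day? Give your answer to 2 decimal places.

12.05

Semi-major axis a = 6370 + 1650 = 8020 km. Period T = 2π√(a³/μ) = 2π√(8020³/398600) = 7147.8 s = 119.13 min.
Orbits per sidereal day = 86164 / 7147.8 = 12.055.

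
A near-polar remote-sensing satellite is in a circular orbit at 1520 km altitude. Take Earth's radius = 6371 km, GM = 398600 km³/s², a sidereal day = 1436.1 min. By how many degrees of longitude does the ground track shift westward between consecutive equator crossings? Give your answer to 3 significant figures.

29.1°

Semi-major axis a = 6371 + 1520 = 7891 km. Period T = 2π√(a³/μ) = 2π√(7891³/398600) = 6976.0 s = 116.27 min.
During one orbit Earth rotates (6976.0 / 86166) × 360° = 29.15°.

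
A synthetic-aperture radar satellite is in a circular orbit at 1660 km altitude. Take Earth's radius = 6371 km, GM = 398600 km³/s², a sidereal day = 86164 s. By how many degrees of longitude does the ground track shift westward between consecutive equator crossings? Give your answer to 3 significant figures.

Semi-major axis a = 6371 + 1660 = 8031 km. Period T = 2π√(a³/μ) = 2π√(8031³/398600) = 7162.5 s = 119.38 min.
During one orbit Earth rotates (7162.5 / 86164) × 360° = 29.93°.

29.9°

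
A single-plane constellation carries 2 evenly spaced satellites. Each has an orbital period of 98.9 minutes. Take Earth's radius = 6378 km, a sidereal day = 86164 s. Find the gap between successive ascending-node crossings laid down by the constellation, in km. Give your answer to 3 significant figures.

1380 km

T = 98.9 min = 5934.0 s.
Single-satellite node shift = (5934.0/86164) × 360° = 24.79°.
With 2 satellites evenly phased, successive equator crossings are 24.79/2 = 12.396° apart.
That is 12.396 × 111.3 = 1380 km at the equator.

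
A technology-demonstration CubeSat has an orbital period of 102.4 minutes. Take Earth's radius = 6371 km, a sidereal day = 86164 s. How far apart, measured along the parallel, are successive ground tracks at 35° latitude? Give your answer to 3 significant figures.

T = 102.4 min = 6144.0 s.
Node shift per orbit = (6144.0/86164) × 360° = 25.67°.
Equatorial spacing = 25.67 × 111.2 km/° = 2854 km.
At 35° latitude, spacing = 2854 × cos(35°) = 2338 km.

2340 km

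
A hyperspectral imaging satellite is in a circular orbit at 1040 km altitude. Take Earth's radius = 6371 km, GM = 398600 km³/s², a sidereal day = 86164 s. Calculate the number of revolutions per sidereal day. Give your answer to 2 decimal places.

Semi-major axis a = 6371 + 1040 = 7411 km. Period T = 2π√(a³/μ) = 2π√(7411³/398600) = 6349.3 s = 105.82 min.
Orbits per sidereal day = 86164 / 6349.3 = 13.571.

13.57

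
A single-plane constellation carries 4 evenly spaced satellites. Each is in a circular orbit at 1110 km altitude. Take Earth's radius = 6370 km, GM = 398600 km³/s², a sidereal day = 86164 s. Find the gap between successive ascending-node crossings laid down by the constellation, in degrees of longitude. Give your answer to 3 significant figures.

Semi-major axis a = 6370 + 1110 = 7480 km. Period T = 2π√(a³/μ) = 2π√(7480³/398600) = 6438.2 s = 107.30 min.
Single-satellite node shift = (6438.2/86164) × 360° = 26.90°.
With 4 satellites evenly phased, successive equator crossings are 26.90/4 = 6.725° apart.

6.72°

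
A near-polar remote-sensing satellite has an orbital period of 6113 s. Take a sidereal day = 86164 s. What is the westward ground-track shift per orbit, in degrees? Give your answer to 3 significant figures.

During one orbit Earth rotates (6113.0 / 86164) × 360° = 25.54°.

25.5°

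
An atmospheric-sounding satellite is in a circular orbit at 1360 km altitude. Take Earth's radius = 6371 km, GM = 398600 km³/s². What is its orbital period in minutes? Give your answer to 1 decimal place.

112.7 min

Semi-major axis a = 6371 + 1360 = 7731 km. Period T = 2π√(a³/μ) = 2π√(7731³/398600) = 6765.0 s = 112.75 min.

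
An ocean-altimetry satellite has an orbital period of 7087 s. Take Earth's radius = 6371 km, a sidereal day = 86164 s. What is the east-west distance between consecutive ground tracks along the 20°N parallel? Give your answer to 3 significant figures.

3090 km

Node shift per orbit = (7087.0/86164) × 360° = 29.61°.
Equatorial spacing = 29.61 × 111.2 km/° = 3292 km.
At 20° latitude, spacing = 3292 × cos(20°) = 3094 km.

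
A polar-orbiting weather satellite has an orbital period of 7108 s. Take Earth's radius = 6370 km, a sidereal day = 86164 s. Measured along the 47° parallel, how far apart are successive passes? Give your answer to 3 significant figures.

Node shift per orbit = (7108.0/86164) × 360° = 29.70°.
Equatorial spacing = 29.70 × 111.2 km/° = 3302 km.
At 47° latitude, spacing = 3302 × cos(47°) = 2252 km.

2250 km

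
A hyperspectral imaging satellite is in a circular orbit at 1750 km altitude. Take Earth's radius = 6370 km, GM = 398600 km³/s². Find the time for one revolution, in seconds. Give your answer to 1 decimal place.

Semi-major axis a = 6370 + 1750 = 8120 km. Period T = 2π√(a³/μ) = 2π√(8120³/398600) = 7281.9 s = 121.37 min.

7281.9 seconds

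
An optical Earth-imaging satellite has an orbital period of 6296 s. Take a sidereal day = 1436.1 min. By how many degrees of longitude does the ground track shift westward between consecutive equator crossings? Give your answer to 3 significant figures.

During one orbit Earth rotates (6296.0 / 86166) × 360° = 26.30°.

26.3°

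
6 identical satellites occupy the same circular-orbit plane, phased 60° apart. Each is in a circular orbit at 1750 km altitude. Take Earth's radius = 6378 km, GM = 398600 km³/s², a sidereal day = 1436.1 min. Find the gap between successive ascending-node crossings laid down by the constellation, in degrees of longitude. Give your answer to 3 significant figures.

5.08°

Semi-major axis a = 6378 + 1750 = 8128 km. Period T = 2π√(a³/μ) = 2π√(8128³/398600) = 7292.7 s = 121.54 min.
Single-satellite node shift = (7292.7/86166) × 360° = 30.47°.
With 6 satellites evenly phased, successive equator crossings are 30.47/6 = 5.078° apart.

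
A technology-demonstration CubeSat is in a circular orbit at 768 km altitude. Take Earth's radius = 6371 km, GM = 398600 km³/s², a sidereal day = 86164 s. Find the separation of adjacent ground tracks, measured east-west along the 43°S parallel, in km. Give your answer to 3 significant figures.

Semi-major axis a = 6371 + 768 = 7139 km. Period T = 2π√(a³/μ) = 2π√(7139³/398600) = 6003.0 s = 100.05 min.
Node shift per orbit = (6003.0/86164) × 360° = 25.08°.
Equatorial spacing = 25.08 × 111.2 km/° = 2789 km.
At 43° latitude, spacing = 2789 × cos(43°) = 2040 km.

2040 km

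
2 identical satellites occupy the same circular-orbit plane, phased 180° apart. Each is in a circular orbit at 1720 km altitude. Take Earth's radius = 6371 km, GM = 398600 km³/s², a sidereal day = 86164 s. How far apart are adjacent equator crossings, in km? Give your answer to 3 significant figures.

Semi-major axis a = 6371 + 1720 = 8091 km. Period T = 2π√(a³/μ) = 2π√(8091³/398600) = 7242.9 s = 120.72 min.
Single-satellite node shift = (7242.9/86164) × 360° = 30.26°.
With 2 satellites evenly phased, successive equator crossings are 30.26/2 = 15.131° apart.
That is 15.131 × 111.2 = 1682 km at the equator.

1680 km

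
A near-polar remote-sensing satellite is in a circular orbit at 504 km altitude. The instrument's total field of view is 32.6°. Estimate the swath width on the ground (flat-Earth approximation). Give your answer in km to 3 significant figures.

Half-angle = 32.6°/2 = 16.3°.
Swath width ≈ 2h·tan(θ/2) = 2 × 504 × tan(16.3°) = 294.8 km.

295 km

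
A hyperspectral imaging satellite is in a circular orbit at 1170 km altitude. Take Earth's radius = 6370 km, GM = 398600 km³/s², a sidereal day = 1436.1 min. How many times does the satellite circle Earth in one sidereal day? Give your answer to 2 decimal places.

Semi-major axis a = 6370 + 1170 = 7540 km. Period T = 2π√(a³/μ) = 2π√(7540³/398600) = 6515.8 s = 108.60 min.
Orbits per sidereal day = 86166 / 6515.8 = 13.224.

13.22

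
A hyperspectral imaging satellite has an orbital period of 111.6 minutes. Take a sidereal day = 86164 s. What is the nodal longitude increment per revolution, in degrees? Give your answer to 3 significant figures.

28.0°

T = 111.6 min = 6696.0 s.
During one orbit Earth rotates (6696.0 / 86164) × 360° = 27.98°.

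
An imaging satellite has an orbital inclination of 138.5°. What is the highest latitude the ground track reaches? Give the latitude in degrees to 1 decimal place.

Retrograde orbit: the ground track reaches ±(180° − i) = ±(180 − 138.5) = ±41.5°.

41.5°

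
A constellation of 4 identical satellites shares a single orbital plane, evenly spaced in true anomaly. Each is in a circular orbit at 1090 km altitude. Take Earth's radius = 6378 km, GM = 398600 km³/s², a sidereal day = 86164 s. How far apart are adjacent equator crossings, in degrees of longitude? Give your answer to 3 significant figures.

Semi-major axis a = 6378 + 1090 = 7468 km. Period T = 2π√(a³/μ) = 2π√(7468³/398600) = 6422.7 s = 107.05 min.
Single-satellite node shift = (6422.7/86164) × 360° = 26.83°.
With 4 satellites evenly phased, successive equator crossings are 26.83/4 = 6.709° apart.

6.71°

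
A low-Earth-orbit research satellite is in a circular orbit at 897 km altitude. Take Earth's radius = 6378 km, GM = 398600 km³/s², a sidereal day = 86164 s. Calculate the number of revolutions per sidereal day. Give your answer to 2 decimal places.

13.95

Semi-major axis a = 6378 + 897 = 7275 km. Period T = 2π√(a³/μ) = 2π√(7275³/398600) = 6175.3 s = 102.92 min.
Orbits per sidereal day = 86164 / 6175.3 = 13.953.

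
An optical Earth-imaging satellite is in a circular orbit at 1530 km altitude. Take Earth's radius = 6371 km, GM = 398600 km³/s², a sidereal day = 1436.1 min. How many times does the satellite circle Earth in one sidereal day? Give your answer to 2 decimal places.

Semi-major axis a = 6371 + 1530 = 7901 km. Period T = 2π√(a³/μ) = 2π√(7901³/398600) = 6989.3 s = 116.49 min.
Orbits per sidereal day = 86166 / 6989.3 = 12.328.

12.33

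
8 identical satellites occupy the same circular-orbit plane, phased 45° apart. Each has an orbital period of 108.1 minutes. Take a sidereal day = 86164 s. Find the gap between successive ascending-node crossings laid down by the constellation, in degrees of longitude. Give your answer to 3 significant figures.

T = 108.1 min = 6486.0 s.
Single-satellite node shift = (6486.0/86164) × 360° = 27.10°.
With 8 satellites evenly phased, successive equator crossings are 27.10/8 = 3.387° apart.

3.39°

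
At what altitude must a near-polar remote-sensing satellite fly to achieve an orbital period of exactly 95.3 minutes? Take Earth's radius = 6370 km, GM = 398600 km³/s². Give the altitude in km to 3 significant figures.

541 km

T = 95.3 min = 5718.0 s.
From T = 2π√(a³/μ): a = (μ T²/4π²)^(1/3) = (398600 × 5718.0² / 4π²)^(1/3) = 6911 km.
Altitude h = a − R = 6911 − 6370 = 541 km.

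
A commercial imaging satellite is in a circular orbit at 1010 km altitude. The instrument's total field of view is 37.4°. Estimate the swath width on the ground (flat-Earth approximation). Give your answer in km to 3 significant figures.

Half-angle = 37.4°/2 = 18.7°.
Swath width ≈ 2h·tan(θ/2) = 2 × 1010 × tan(18.7°) = 683.7 km.

684 km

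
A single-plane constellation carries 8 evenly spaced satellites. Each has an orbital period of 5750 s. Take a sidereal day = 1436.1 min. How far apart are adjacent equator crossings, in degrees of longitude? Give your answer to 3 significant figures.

Single-satellite node shift = (5750.0/86166) × 360° = 24.02°.
With 8 satellites evenly phased, successive equator crossings are 24.02/8 = 3.003° apart.

3.00°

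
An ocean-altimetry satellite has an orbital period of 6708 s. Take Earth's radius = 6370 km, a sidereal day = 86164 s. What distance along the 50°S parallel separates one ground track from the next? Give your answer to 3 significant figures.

2000 km

Node shift per orbit = (6708.0/86164) × 360° = 28.03°.
Equatorial spacing = 28.03 × 111.2 km/° = 3116 km.
At 50° latitude, spacing = 3116 × cos(50°) = 2003 km.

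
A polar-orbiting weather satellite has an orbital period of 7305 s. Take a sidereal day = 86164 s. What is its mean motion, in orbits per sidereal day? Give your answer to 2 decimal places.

11.80

Orbits per sidereal day = 86164 / 7305.0 = 11.795.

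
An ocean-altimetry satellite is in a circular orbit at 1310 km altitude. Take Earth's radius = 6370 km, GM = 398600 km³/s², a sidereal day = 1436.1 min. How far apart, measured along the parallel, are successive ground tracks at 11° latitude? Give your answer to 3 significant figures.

Semi-major axis a = 6370 + 1310 = 7680 km. Period T = 2π√(a³/μ) = 2π√(7680³/398600) = 6698.1 s = 111.64 min.
Node shift per orbit = (6698.1/86166) × 360° = 27.98°.
Equatorial spacing = 27.98 × 111.2 km/° = 3111 km.
At 11° latitude, spacing = 3111 × cos(11°) = 3054 km.

3050 km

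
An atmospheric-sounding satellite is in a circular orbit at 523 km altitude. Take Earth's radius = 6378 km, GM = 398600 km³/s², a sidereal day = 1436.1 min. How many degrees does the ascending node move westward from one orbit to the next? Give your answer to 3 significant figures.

Semi-major axis a = 6378 + 523 = 6901 km. Period T = 2π√(a³/μ) = 2π√(6901³/398600) = 5705.3 s = 95.09 min.
During one orbit Earth rotates (5705.3 / 86166) × 360° = 23.84°.

23.8°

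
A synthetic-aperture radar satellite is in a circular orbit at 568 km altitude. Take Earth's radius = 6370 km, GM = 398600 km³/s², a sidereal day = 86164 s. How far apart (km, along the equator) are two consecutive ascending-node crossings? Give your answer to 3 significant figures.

Semi-major axis a = 6370 + 568 = 6938 km. Period T = 2π√(a³/μ) = 2π√(6938³/398600) = 5751.3 s = 95.85 min.
During one orbit Earth rotates (5751.3 / 86164) × 360° = 24.03°.
At the equator that is 24.03° × (2π·6370/360) km/° = 24.03 × 111.2 = 2672 km.

2670 km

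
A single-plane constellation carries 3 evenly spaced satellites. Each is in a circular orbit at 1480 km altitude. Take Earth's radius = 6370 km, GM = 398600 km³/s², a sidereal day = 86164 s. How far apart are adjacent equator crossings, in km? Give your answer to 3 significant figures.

Semi-major axis a = 6370 + 1480 = 7850 km. Period T = 2π√(a³/μ) = 2π√(7850³/398600) = 6921.7 s = 115.36 min.
Single-satellite node shift = (6921.7/86164) × 360° = 28.92°.
With 3 satellites evenly phased, successive equator crossings are 28.92/3 = 9.640° apart.
That is 9.640 × 111.2 = 1072 km at the equator.

1070 km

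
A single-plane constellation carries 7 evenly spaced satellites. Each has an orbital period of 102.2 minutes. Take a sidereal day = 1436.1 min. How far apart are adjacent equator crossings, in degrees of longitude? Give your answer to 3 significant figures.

T = 102.2 min = 6132.0 s.
Single-satellite node shift = (6132.0/86166) × 360° = 25.62°.
With 7 satellites evenly phased, successive equator crossings are 25.62/7 = 3.660° apart.

3.66°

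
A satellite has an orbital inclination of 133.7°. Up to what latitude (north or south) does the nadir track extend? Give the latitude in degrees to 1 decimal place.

Retrograde orbit: the ground track reaches ±(180° − i) = ±(180 − 133.7) = ±46.3°.

46.3°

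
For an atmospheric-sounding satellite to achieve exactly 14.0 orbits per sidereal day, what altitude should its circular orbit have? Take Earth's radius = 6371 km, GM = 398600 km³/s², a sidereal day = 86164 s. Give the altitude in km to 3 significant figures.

888 km

Required period T = 86164 / 14.0 = 6154.6 s.
From T = 2π√(a³/μ): a = (μ T²/4π²)^(1/3) = (398600 × 6154.6² / 4π²)^(1/3) = 7259 km.
Altitude h = a − R = 7259 − 6371 = 888 km.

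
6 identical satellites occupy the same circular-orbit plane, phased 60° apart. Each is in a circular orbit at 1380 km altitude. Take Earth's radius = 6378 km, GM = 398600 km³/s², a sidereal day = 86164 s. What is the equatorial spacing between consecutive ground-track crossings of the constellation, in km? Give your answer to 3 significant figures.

Semi-major axis a = 6378 + 1380 = 7758 km. Period T = 2π√(a³/μ) = 2π√(7758³/398600) = 6800.4 s = 113.34 min.
Single-satellite node shift = (6800.4/86164) × 360° = 28.41°.
With 6 satellites evenly phased, successive equator crossings are 28.41/6 = 4.735° apart.
That is 4.735 × 111.3 = 527 km at the equator.

527 km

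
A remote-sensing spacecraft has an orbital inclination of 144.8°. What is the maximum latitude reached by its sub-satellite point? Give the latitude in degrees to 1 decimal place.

Retrograde orbit: the ground track reaches ±(180° − i) = ±(180 − 144.8) = ±35.2°.

35.2°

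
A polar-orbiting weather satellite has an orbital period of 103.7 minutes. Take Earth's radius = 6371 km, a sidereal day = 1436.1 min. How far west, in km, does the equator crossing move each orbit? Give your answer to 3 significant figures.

2890 km

T = 103.7 min = 6222.0 s.
During one orbit Earth rotates (6222.0 / 86166) × 360° = 26.00°.
At the equator that is 26.00° × (2π·6371/360) km/° = 26.00 × 111.2 = 2891 km.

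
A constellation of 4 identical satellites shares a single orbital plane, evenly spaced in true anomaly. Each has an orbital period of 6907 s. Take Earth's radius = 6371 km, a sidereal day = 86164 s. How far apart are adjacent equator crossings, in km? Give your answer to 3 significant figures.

802 km

Single-satellite node shift = (6907.0/86164) × 360° = 28.86°.
With 4 satellites evenly phased, successive equator crossings are 28.86/4 = 7.214° apart.
That is 7.214 × 111.2 = 802 km at the equator.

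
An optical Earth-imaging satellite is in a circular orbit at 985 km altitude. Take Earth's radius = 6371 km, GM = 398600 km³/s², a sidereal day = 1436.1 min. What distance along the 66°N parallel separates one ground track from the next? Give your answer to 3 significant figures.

1190 km

Semi-major axis a = 6371 + 985 = 7356 km. Period T = 2π√(a³/μ) = 2π√(7356³/398600) = 6278.8 s = 104.65 min.
Node shift per orbit = (6278.8/86166) × 360° = 26.23°.
Equatorial spacing = 26.23 × 111.2 km/° = 2917 km.
At 66° latitude, spacing = 2917 × cos(66°) = 1186 km.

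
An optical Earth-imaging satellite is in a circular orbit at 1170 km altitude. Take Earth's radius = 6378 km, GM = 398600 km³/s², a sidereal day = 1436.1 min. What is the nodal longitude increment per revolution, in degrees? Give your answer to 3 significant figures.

Semi-major axis a = 6378 + 1170 = 7548 km. Period T = 2π√(a³/μ) = 2π√(7548³/398600) = 6526.2 s = 108.77 min.
During one orbit Earth rotates (6526.2 / 86166) × 360° = 27.27°.

27.3°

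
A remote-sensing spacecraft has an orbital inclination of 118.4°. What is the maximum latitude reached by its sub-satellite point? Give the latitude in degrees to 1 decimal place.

Retrograde orbit: the ground track reaches ±(180° − i) = ±(180 − 118.4) = ±61.6°.

61.6°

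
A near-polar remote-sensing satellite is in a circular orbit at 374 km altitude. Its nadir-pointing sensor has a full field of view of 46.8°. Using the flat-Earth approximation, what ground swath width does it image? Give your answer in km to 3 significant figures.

Half-angle = 46.8°/2 = 23.4°.
Swath width ≈ 2h·tan(θ/2) = 2 × 374 × tan(23.4°) = 323.7 km.

324 km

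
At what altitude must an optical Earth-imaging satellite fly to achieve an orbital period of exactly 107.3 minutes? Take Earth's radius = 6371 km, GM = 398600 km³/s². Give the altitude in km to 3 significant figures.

1110 km

T = 107.3 min = 6438.0 s.
From T = 2π√(a³/μ): a = (μ T²/4π²)^(1/3) = (398600 × 6438.0² / 4π²)^(1/3) = 7480 km.
Altitude h = a − R = 7480 − 6371 = 1109 km.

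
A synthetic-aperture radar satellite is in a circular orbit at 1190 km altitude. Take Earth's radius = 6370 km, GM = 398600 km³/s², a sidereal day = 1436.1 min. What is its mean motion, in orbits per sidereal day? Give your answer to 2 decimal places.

Semi-major axis a = 6370 + 1190 = 7560 km. Period T = 2π√(a³/μ) = 2π√(7560³/398600) = 6541.7 s = 109.03 min.
Orbits per sidereal day = 86166 / 6541.7 = 13.172.

13.17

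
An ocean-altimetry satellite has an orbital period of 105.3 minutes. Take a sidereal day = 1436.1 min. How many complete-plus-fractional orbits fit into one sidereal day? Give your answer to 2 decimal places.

T = 105.3 min = 6318.0 s.
Orbits per sidereal day = 86166 / 6318.0 = 13.638.

13.64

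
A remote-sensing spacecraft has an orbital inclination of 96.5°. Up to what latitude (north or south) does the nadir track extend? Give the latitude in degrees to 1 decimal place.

83.5°

Retrograde orbit: the ground track reaches ±(180° − i) = ±(180 − 96.5) = ±83.5°.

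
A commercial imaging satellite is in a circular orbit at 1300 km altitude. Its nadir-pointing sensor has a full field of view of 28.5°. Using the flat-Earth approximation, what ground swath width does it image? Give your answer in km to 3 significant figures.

660 km

Half-angle = 28.5°/2 = 14.25°.
Swath width ≈ 2h·tan(θ/2) = 2 × 1300 × tan(14.25°) = 660.3 km.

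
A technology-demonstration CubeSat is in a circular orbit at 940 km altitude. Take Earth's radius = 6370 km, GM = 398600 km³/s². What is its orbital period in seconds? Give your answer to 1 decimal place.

6220.0 seconds

Semi-major axis a = 6370 + 940 = 7310 km. Period T = 2π√(a³/μ) = 2π√(7310³/398600) = 6220.0 s = 103.67 min.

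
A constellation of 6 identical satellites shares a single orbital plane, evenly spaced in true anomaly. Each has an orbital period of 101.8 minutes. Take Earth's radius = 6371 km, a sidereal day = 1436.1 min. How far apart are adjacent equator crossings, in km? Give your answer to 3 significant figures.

T = 101.8 min = 6108.0 s.
Single-satellite node shift = (6108.0/86166) × 360° = 25.52°.
With 6 satellites evenly phased, successive equator crossings are 25.52/6 = 4.253° apart.
That is 4.253 × 111.2 = 473 km at the equator.

473 km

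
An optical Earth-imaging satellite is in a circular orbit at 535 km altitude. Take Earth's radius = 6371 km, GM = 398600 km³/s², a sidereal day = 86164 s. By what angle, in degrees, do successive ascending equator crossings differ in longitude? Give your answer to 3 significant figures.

23.9°

Semi-major axis a = 6371 + 535 = 6906 km. Period T = 2π√(a³/μ) = 2π√(6906³/398600) = 5711.5 s = 95.19 min.
During one orbit Earth rotates (5711.5 / 86164) × 360° = 23.86°.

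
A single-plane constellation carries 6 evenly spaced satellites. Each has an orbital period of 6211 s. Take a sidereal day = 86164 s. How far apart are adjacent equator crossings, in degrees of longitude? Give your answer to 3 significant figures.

Single-satellite node shift = (6211.0/86164) × 360° = 25.95°.
With 6 satellites evenly phased, successive equator crossings are 25.95/6 = 4.325° apart.

4.33°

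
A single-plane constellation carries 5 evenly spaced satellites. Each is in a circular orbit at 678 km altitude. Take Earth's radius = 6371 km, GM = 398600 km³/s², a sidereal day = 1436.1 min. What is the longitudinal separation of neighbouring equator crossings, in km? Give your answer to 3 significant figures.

547 km

Semi-major axis a = 6371 + 678 = 7049 km. Period T = 2π√(a³/μ) = 2π√(7049³/398600) = 5889.8 s = 98.16 min.
Single-satellite node shift = (5889.8/86166) × 360° = 24.61°.
With 5 satellites evenly phased, successive equator crossings are 24.61/5 = 4.922° apart.
That is 4.922 × 111.2 = 547 km at the equator.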